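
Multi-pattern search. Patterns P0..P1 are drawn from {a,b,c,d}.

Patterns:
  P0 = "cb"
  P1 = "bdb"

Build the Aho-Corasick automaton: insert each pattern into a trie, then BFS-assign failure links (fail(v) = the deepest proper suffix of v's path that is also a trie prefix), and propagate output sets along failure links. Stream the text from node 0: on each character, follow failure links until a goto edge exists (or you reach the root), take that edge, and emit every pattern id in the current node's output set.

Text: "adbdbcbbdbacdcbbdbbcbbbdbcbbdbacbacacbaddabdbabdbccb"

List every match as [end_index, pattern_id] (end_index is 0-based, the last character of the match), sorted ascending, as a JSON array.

Construct AC machine:
Trie (insert patterns):
  0='ε' goto b→3 c→1
  1='c' goto b→2
  2='cb' goto ·  [P0 ends]
  3='b' goto d→4
  4='bd' goto b→5
  5='bdb' goto ·  [P1 ends]

Failure links (BFS by depth):
  n1('c'): parent n0 fail=0; on 'c' 0 → fail=0;  out ∅∪∅=∅
  n3('b'): parent n0 fail=0; on 'b' 0 → fail=0;  out ∅∪∅=∅
  n2('cb'): parent n1 fail=0; on 'b' 0 → fail=3;  out {0}∪∅={0}
  n4('bd'): parent n3 fail=0; on 'd' 0 → fail=0;  out ∅∪∅=∅
  n5('bdb'): parent n4 fail=0; on 'b' 0 → fail=3;  out {1}∪∅={1}

Scan:
i=0 'a': node 0→0
i=1 'd': node 0→0
i=2 'b': node 0→3
i=3 'd': node 3→4
i=4 'b': node 4→5  emit P1@[2:4]
i=5 'c': node 5→1 (via fail)
i=6 'b': node 1→2  emit P0@[5:6]
i=7 'b': node 2→3 (via fail)
i=8 'd': node 3→4
i=9 'b': node 4→5  emit P1@[7:9]
i=10 'a': node 5→0 (via fail)
i=11 'c': node 0→1
i=12 'd': node 1→0 (via fail)
i=13 'c': node 0→1
i=14 'b': node 1→2  emit P0@[13:14]
i=15 'b': node 2→3 (via fail)
i=16 'd': node 3→4
i=17 'b': node 4→5  emit P1@[15:17]
i=18 'b': node 5→3 (via fail)
i=19 'c': node 3→1 (via fail)
i=20 'b': node 1→2  emit P0@[19:20]
i=21 'b': node 2→3 (via fail)
i=22 'b': node 3→3 (via fail)
i=23 'd': node 3→4
i=24 'b': node 4→5  emit P1@[22:24]
i=25 'c': node 5→1 (via fail)
i=26 'b': node 1→2  emit P0@[25:26]
i=27 'b': node 2→3 (via fail)
i=28 'd': node 3→4
i=29 'b': node 4→5  emit P1@[27:29]
i=30 'a': node 5→0 (via fail)
i=31 'c': node 0→1
i=32 'b': node 1→2  emit P0@[31:32]
i=33 'a': node 2→0 (via fail)
i=34 'c': node 0→1
i=35 'a': node 1→0 (via fail)
i=36 'c': node 0→1
i=37 'b': node 1→2  emit P0@[36:37]
i=38 'a': node 2→0 (via fail)
i=39 'd': node 0→0
i=40 'd': node 0→0
i=41 'a': node 0→0
i=42 'b': node 0→3
i=43 'd': node 3→4
i=44 'b': node 4→5  emit P1@[42:44]
i=45 'a': node 5→0 (via fail)
i=46 'b': node 0→3
i=47 'd': node 3→4
i=48 'b': node 4→5  emit P1@[46:48]
i=49 'c': node 5→1 (via fail)
i=50 'c': node 1→1 (via fail)
i=51 'b': node 1→2  emit P0@[50:51]

All matches (sorted): [[4,1],[6,0],[9,1],[14,0],[17,1],[20,0],[24,1],[26,0],[29,1],[32,0],[37,0],[44,1],[48,1],[51,0]]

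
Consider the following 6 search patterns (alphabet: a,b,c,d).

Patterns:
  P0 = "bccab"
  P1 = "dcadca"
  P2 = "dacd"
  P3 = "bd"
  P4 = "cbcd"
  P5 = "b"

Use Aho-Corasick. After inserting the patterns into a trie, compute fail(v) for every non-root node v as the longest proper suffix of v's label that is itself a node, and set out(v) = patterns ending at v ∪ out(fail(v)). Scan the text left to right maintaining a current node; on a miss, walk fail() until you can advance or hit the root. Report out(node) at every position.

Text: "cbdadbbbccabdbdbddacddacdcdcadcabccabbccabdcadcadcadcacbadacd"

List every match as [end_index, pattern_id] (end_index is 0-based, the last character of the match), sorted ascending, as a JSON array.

Build:
Trie nodes:
  n0 'ε': b→1 c→16 d→6
  n1 'b': c→2 d→15  ←P5
  n2 'bc': c→3
  n3 'bcc': a→4
  n4 'bcca': b→5
  n5 'bccab': ·  ←P0
  n6 'd': a→12 c→7
  n7 'dc': a→8
  n8 'dca': d→9
  n9 'dcad': c→10
  n10 'dcadc': a→11
  n11 'dcadca': ·  ←P1
  n12 'da': c→13
  n13 'dac': d→14
  n14 'dacd': ·  ←P2
  n15 'bd': ·  ←P3
  n16 'c': b→17
  n17 'cb': c→18
  n18 'cbc': d→19
  n19 'cbcd': ·  ←P4

Failure links (BFS by depth):
  fail(1) 'b': from fail(0)=0 chase 'b': 0 ⇒ 0;  out={5}∪out(0)={5}
  fail(6) 'd': from fail(0)=0 chase 'd': 0 ⇒ 0;  out=∅∪out(0)=∅
  fail(16) 'c': from fail(0)=0 chase 'c': 0 ⇒ 0;  out=∅∪out(0)=∅
  fail(2) 'bc': from fail(1)=0 chase 'c': 0 ⇒ 16;  out=∅∪out(16)=∅
  fail(7) 'dc': from fail(6)=0 chase 'c': 0 ⇒ 16;  out=∅∪out(16)=∅
  fail(12) 'da': from fail(6)=0 chase 'a': 0 ⇒ 0;  out=∅∪out(0)=∅
  fail(15) 'bd': from fail(1)=0 chase 'd': 0 ⇒ 6;  out={3}∪out(6)={3}
  fail(17) 'cb': from fail(16)=0 chase 'b': 0 ⇒ 1;  out=∅∪out(1)={5}
  fail(3) 'bcc': from fail(2)=16 chase 'c': 16→0 ⇒ 16;  out=∅∪out(16)=∅
  fail(8) 'dca': from fail(7)=16 chase 'a': 16→0 ⇒ 0;  out=∅∪out(0)=∅
  fail(13) 'dac': from fail(12)=0 chase 'c': 0 ⇒ 16;  out=∅∪out(16)=∅
  fail(18) 'cbc': from fail(17)=1 chase 'c': 1 ⇒ 2;  out=∅∪out(2)=∅
  fail(4) 'bcca': from fail(3)=16 chase 'a': 16→0 ⇒ 0;  out=∅∪out(0)=∅
  fail(9) 'dcad': from fail(8)=0 chase 'd': 0 ⇒ 6;  out=∅∪out(6)=∅
  fail(14) 'dacd': from fail(13)=16 chase 'd': 16→0 ⇒ 6;  out={2}∪out(6)={2}
  fail(19) 'cbcd': from fail(18)=2 chase 'd': 2→16→0 ⇒ 6;  out={4}∪out(6)={4}
  fail(5) 'bccab': from fail(4)=0 chase 'b': 0 ⇒ 1;  out={0}∪out(1)={0,5}
  fail(10) 'dcadc': from fail(9)=6 chase 'c': 6 ⇒ 7;  out=∅∪out(7)=∅
  fail(11) 'dcadca': from fail(10)=7 chase 'a': 7 ⇒ 8;  out={1}∪out(8)={1}

Text stream:
[0] read 'c'  n0⇒n16
[1] read 'b'  n16⇒n17  emit P5@[1:1]
[2] read 'd'  n17⇒n15 (via fail)  emit P3@[1:2]
[3] read 'a'  n15⇒n12 (via fail)
[4] read 'd'  n12⇒n6 (via fail)
[5] read 'b'  n6⇒n1 (via fail)  emit P5@[5:5]
[6] read 'b'  n1⇒n1 (via fail)  emit P5@[6:6]
[7] read 'b'  n1⇒n1 (via fail)  emit P5@[7:7]
[8] read 'c'  n1⇒n2
[9] read 'c'  n2⇒n3
[10] read 'a'  n3⇒n4
[11] read 'b'  n4⇒n5  emit P0@[7:11],P5@[11:11]
[12] read 'd'  n5⇒n15 (via fail)  emit P3@[11:12]
[13] read 'b'  n15⇒n1 (via fail)  emit P5@[13:13]
[14] read 'd'  n1⇒n15  emit P3@[13:14]
[15] read 'b'  n15⇒n1 (via fail)  emit P5@[15:15]
[16] read 'd'  n1⇒n15  emit P3@[15:16]
[17] read 'd'  n15⇒n6 (via fail)
[18] read 'a'  n6⇒n12
[19] read 'c'  n12⇒n13
[20] read 'd'  n13⇒n14  emit P2@[17:20]
[21] read 'd'  n14⇒n6 (via fail)
[22] read 'a'  n6⇒n12
[23] read 'c'  n12⇒n13
[24] read 'd'  n13⇒n14  emit P2@[21:24]
[25] read 'c'  n14⇒n7 (via fail)
[26] read 'd'  n7⇒n6 (via fail)
[27] read 'c'  n6⇒n7
[28] read 'a'  n7⇒n8
[29] read 'd'  n8⇒n9
[30] read 'c'  n9⇒n10
[31] read 'a'  n10⇒n11  emit P1@[26:31]
[32] read 'b'  n11⇒n1 (via fail)  emit P5@[32:32]
[33] read 'c'  n1⇒n2
[34] read 'c'  n2⇒n3
[35] read 'a'  n3⇒n4
[36] read 'b'  n4⇒n5  emit P0@[32:36],P5@[36:36]
[37] read 'b'  n5⇒n1 (via fail)  emit P5@[37:37]
[38] read 'c'  n1⇒n2
[39] read 'c'  n2⇒n3
[40] read 'a'  n3⇒n4
[41] read 'b'  n4⇒n5  emit P0@[37:41],P5@[41:41]
[42] read 'd'  n5⇒n15 (via fail)  emit P3@[41:42]
[43] read 'c'  n15⇒n7 (via fail)
[44] read 'a'  n7⇒n8
[45] read 'd'  n8⇒n9
[46] read 'c'  n9⇒n10
[47] read 'a'  n10⇒n11  emit P1@[42:47]
[48] read 'd'  n11⇒n9 (via fail)
[49] read 'c'  n9⇒n10
[50] read 'a'  n10⇒n11  emit P1@[45:50]
[51] read 'd'  n11⇒n9 (via fail)
[52] read 'c'  n9⇒n10
[53] read 'a'  n10⇒n11  emit P1@[48:53]
[54] read 'c'  n11⇒n16 (via fail)
[55] read 'b'  n16⇒n17  emit P5@[55:55]
[56] read 'a'  n17⇒n0 (via fail)
[57] read 'd'  n0⇒n6
[58] read 'a'  n6⇒n12
[59] read 'c'  n12⇒n13
[60] read 'd'  n13⇒n14  emit P2@[57:60]

Result: [[1,5],[2,3],[5,5],[6,5],[7,5],[11,0],[11,5],[12,3],[13,5],[14,3],[15,5],[16,3],[20,2],[24,2],[31,1],[32,5],[36,0],[36,5],[37,5],[41,0],[41,5],[42,3],[47,1],[50,1],[53,1],[55,5],[60,2]]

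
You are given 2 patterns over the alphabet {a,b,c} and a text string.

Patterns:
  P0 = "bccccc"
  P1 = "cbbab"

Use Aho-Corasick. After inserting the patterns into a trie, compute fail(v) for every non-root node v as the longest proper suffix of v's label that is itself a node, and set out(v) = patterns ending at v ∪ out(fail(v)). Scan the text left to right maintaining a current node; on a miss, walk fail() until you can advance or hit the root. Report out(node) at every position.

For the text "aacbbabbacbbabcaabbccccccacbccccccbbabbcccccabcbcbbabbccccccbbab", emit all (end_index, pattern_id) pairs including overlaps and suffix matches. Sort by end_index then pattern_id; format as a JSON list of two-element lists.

Build automaton:
Trie nodes:
  0='ε' goto b→1 c→7
  1='b' goto c→2
  2='bc' goto c→3
  3='bcc' goto c→4
  4='bccc' goto c→5
  5='bcccc' goto c→6
  6='bccccc' goto ·  ←P0
  7='c' goto b→8
  8='cb' goto b→9
  9='cbb' goto a→10
  10='cbba' goto b→11
  11='cbbab' goto ·  ←P1

Failure links (BFS by depth):
  fail(1) 'b': from fail(0)=0 chase 'b': 0 ⇒ 0;  out=∅∪out(0)=∅
  fail(7) 'c': from fail(0)=0 chase 'c': 0 ⇒ 0;  out=∅∪out(0)=∅
  fail(2) 'bc': from fail(1)=0 chase 'c': 0 ⇒ 7;  out=∅∪out(7)=∅
  fail(8) 'cb': from fail(7)=0 chase 'b': 0 ⇒ 1;  out=∅∪out(1)=∅
  fail(3) 'bcc': from fail(2)=7 chase 'c': 7→0 ⇒ 7;  out=∅∪out(7)=∅
  fail(9) 'cbb': from fail(8)=1 chase 'b': 1→0 ⇒ 1;  out=∅∪out(1)=∅
  fail(4) 'bccc': from fail(3)=7 chase 'c': 7→0 ⇒ 7;  out=∅∪out(7)=∅
  fail(10) 'cbba': from fail(9)=1 chase 'a': 1→0 ⇒ 0;  out=∅∪out(0)=∅
  fail(5) 'bcccc': from fail(4)=7 chase 'c': 7→0 ⇒ 7;  out=∅∪out(7)=∅
  fail(11) 'cbbab': from fail(10)=0 chase 'b': 0 ⇒ 1;  out={1}∪out(1)={1}
  fail(6) 'bccccc': from fail(5)=7 chase 'c': 7→0 ⇒ 7;  out={0}∪out(7)={0}

Scan:
[0] read 'a'  n0⇒n0
[1] read 'a'  n0⇒n0
[2] read 'c'  n0⇒n7
[3] read 'b'  n7⇒n8
[4] read 'b'  n8⇒n9
[5] read 'a'  n9⇒n10
[6] read 'b'  n10⇒n11  ** P1@[2:6]
[7] read 'b'  n11⇒n1 (via fail)
[8] read 'a'  n1⇒n0 (via fail)
[9] read 'c'  n0⇒n7
[10] read 'b'  n7⇒n8
[11] read 'b'  n8⇒n9
[12] read 'a'  n9⇒n10
[13] read 'b'  n10⇒n11  ** P1@[9:13]
[14] read 'c'  n11⇒n2 (via fail)
[15] read 'a'  n2⇒n0 (via fail)
[16] read 'a'  n0⇒n0
[17] read 'b'  n0⇒n1
[18] read 'b'  n1⇒n1 (via fail)
[19] read 'c'  n1⇒n2
[20] read 'c'  n2⇒n3
[21] read 'c'  n3⇒n4
[22] read 'c'  n4⇒n5
[23] read 'c'  n5⇒n6  ** P0@[18:23]
[24] read 'c'  n6⇒n7 (via fail)
[25] read 'a'  n7⇒n0 (via fail)
[26] read 'c'  n0⇒n7
[27] read 'b'  n7⇒n8
[28] read 'c'  n8⇒n2 (via fail)
[29] read 'c'  n2⇒n3
[30] read 'c'  n3⇒n4
[31] read 'c'  n4⇒n5
[32] read 'c'  n5⇒n6  ** P0@[27:32]
[33] read 'c'  n6⇒n7 (via fail)
[34] read 'b'  n7⇒n8
[35] read 'b'  n8⇒n9
[36] read 'a'  n9⇒n10
[37] read 'b'  n10⇒n11  ** P1@[33:37]
[38] read 'b'  n11⇒n1 (via fail)
[39] read 'c'  n1⇒n2
[40] read 'c'  n2⇒n3
[41] read 'c'  n3⇒n4
[42] read 'c'  n4⇒n5
[43] read 'c'  n5⇒n6  ** P0@[38:43]
[44] read 'a'  n6⇒n0 (via fail)
[45] read 'b'  n0⇒n1
[46] read 'c'  n1⇒n2
[47] read 'b'  n2⇒n8 (via fail)
[48] read 'c'  n8⇒n2 (via fail)
[49] read 'b'  n2⇒n8 (via fail)
[50] read 'b'  n8⇒n9
[51] read 'a'  n9⇒n10
[52] read 'b'  n10⇒n11  ** P1@[48:52]
[53] read 'b'  n11⇒n1 (via fail)
[54] read 'c'  n1⇒n2
[55] read 'c'  n2⇒n3
[56] read 'c'  n3⇒n4
[57] read 'c'  n4⇒n5
[58] read 'c'  n5⇒n6  ** P0@[53:58]
[59] read 'c'  n6⇒n7 (via fail)
[60] read 'b'  n7⇒n8
[61] read 'b'  n8⇒n9
[62] read 'a'  n9⇒n10
[63] read 'b'  n10⇒n11  ** P1@[59:63]

Result: [[6,1],[13,1],[23,0],[32,0],[37,1],[43,0],[52,1],[58,0],[63,1]]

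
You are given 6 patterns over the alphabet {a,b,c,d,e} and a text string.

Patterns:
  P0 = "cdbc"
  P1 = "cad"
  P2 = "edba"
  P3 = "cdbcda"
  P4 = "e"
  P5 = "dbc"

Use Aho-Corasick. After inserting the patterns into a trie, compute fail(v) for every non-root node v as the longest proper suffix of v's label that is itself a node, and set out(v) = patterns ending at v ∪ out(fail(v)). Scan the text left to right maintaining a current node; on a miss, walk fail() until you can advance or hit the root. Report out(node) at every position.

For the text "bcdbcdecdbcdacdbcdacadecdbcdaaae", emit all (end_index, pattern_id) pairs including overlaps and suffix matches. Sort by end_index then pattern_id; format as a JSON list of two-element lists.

Build automaton:
Trie (insert patterns):
  0='ε' goto c→1 d→13 e→7
  1='c' goto a→5 d→2
  2='cd' goto b→3
  3='cdb' goto c→4
  4='cdbc' goto d→11  ←P0
  5='ca' goto d→6
  6='cad' goto ·  ←P1
  7='e' goto d→8  ←P4
  8='ed' goto b→9
  9='edb' goto a→10
  10='edba' goto ·  ←P2
  11='cdbcd' goto a→12
  12='cdbcda' goto ·  ←P3
  13='d' goto b→14
  14='db' goto c→15
  15='dbc' goto ·  ←P5

BFS fail/out derivation:
  fail(1) 'c': from fail(0)=0 chase 'c': 0 ⇒ 0;  out=∅∪out(0)=∅
  fail(7) 'e': from fail(0)=0 chase 'e': 0 ⇒ 0;  out={4}∪out(0)={4}
  fail(13) 'd': from fail(0)=0 chase 'd': 0 ⇒ 0;  out=∅∪out(0)=∅
  fail(2) 'cd': from fail(1)=0 chase 'd': 0 ⇒ 13;  out=∅∪out(13)=∅
  fail(5) 'ca': from fail(1)=0 chase 'a': 0 ⇒ 0;  out=∅∪out(0)=∅
  fail(8) 'ed': from fail(7)=0 chase 'd': 0 ⇒ 13;  out=∅∪out(13)=∅
  fail(14) 'db': from fail(13)=0 chase 'b': 0 ⇒ 0;  out=∅∪out(0)=∅
  fail(3) 'cdb': from fail(2)=13 chase 'b': 13 ⇒ 14;  out=∅∪out(14)=∅
  fail(6) 'cad': from fail(5)=0 chase 'd': 0 ⇒ 13;  out={1}∪out(13)={1}
  fail(9) 'edb': from fail(8)=13 chase 'b': 13 ⇒ 14;  out=∅∪out(14)=∅
  fail(15) 'dbc': from fail(14)=0 chase 'c': 0 ⇒ 1;  out={5}∪out(1)={5}
  fail(4) 'cdbc': from fail(3)=14 chase 'c': 14 ⇒ 15;  out={0}∪out(15)={0,5}
  fail(10) 'edba': from fail(9)=14 chase 'a': 14→0 ⇒ 0;  out={2}∪out(0)={2}
  fail(11) 'cdbcd': from fail(4)=15 chase 'd': 15→1 ⇒ 2;  out=∅∪out(2)=∅
  fail(12) 'cdbcda': from fail(11)=2 chase 'a': 2→13→0 ⇒ 0;  out={3}∪out(0)={3}

Scan:
[0] read 'b'  n0⇒n0
[1] read 'c'  n0⇒n1
[2] read 'd'  n1⇒n2
[3] read 'b'  n2⇒n3
[4] read 'c'  n3⇒n4  ** P0@[1:4],P5@[2:4]
[5] read 'd'  n4⇒n11
[6] read 'e'  n11⇒n7 (via fail)  ** P4@[6:6]
[7] read 'c'  n7⇒n1 (via fail)
[8] read 'd'  n1⇒n2
[9] read 'b'  n2⇒n3
[10] read 'c'  n3⇒n4  ** P0@[7:10],P5@[8:10]
[11] read 'd'  n4⇒n11
[12] read 'a'  n11⇒n12  ** P3@[7:12]
[13] read 'c'  n12⇒n1 (via fail)
[14] read 'd'  n1⇒n2
[15] read 'b'  n2⇒n3
[16] read 'c'  n3⇒n4  ** P0@[13:16],P5@[14:16]
[17] read 'd'  n4⇒n11
[18] read 'a'  n11⇒n12  ** P3@[13:18]
[19] read 'c'  n12⇒n1 (via fail)
[20] read 'a'  n1⇒n5
[21] read 'd'  n5⇒n6  ** P1@[19:21]
[22] read 'e'  n6⇒n7 (via fail)  ** P4@[22:22]
[23] read 'c'  n7⇒n1 (via fail)
[24] read 'd'  n1⇒n2
[25] read 'b'  n2⇒n3
[26] read 'c'  n3⇒n4  ** P0@[23:26],P5@[24:26]
[27] read 'd'  n4⇒n11
[28] read 'a'  n11⇒n12  ** P3@[23:28]
[29] read 'a'  n12⇒n0 (via fail)
[30] read 'a'  n0⇒n0
[31] read 'e'  n0⇒n7  ** P4@[31:31]

All matches (sorted): [[4,0],[4,5],[6,4],[10,0],[10,5],[12,3],[16,0],[16,5],[18,3],[21,1],[22,4],[26,0],[26,5],[28,3],[31,4]]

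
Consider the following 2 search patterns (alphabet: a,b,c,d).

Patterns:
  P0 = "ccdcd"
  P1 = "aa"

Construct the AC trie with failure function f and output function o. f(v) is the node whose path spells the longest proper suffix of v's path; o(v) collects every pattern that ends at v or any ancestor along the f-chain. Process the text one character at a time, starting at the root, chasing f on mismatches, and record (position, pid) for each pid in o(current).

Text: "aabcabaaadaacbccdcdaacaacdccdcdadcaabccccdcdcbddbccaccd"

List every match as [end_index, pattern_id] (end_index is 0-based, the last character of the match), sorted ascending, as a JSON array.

Build automaton:
Trie nodes:
  n0 'ε': a→6 c→1
  n1 'c': c→2
  n2 'cc': d→3
  n3 'ccd': c→4
  n4 'ccdc': d→5
  n5 'ccdcd': ·  ←P0
  n6 'a': a→7
  n7 'aa': ·  ←P1

BFS fail/out derivation:
  n1('c'): parent n0 fail=0; on 'c' 0 → fail=0;  out ∅∪∅=∅
  n6('a'): parent n0 fail=0; on 'a' 0 → fail=0;  out ∅∪∅=∅
  n2('cc'): parent n1 fail=0; on 'c' 0 → fail=1;  out ∅∪∅=∅
  n7('aa'): parent n6 fail=0; on 'a' 0 → fail=6;  out {1}∪∅={1}
  n3('ccd'): parent n2 fail=1; on 'd' 1→0 → fail=0;  out ∅∪∅=∅
  n4('ccdc'): parent n3 fail=0; on 'c' 0 → fail=1;  out ∅∪∅=∅
  n5('ccdcd'): parent n4 fail=1; on 'd' 1→0 → fail=0;  out {0}∪∅={0}

Run:
[0] read 'a'  n0⇒n6
[1] read 'a'  n6⇒n7  emit P1@[0:1]
[2] read 'b'  n7⇒n0 (via fail)
[3] read 'c'  n0⇒n1
[4] read 'a'  n1⇒n6 (via fail)
[5] read 'b'  n6⇒n0 (via fail)
[6] read 'a'  n0⇒n6
[7] read 'a'  n6⇒n7  emit P1@[6:7]
[8] read 'a'  n7⇒n7 (via fail)  emit P1@[7:8]
[9] read 'd'  n7⇒n0 (via fail)
[10] read 'a'  n0⇒n6
[11] read 'a'  n6⇒n7  emit P1@[10:11]
[12] read 'c'  n7⇒n1 (via fail)
[13] read 'b'  n1⇒n0 (via fail)
[14] read 'c'  n0⇒n1
[15] read 'c'  n1⇒n2
[16] read 'd'  n2⇒n3
[17] read 'c'  n3⇒n4
[18] read 'd'  n4⇒n5  emit P0@[14:18]
[19] read 'a'  n5⇒n6 (via fail)
[20] read 'a'  n6⇒n7  emit P1@[19:20]
[21] read 'c'  n7⇒n1 (via fail)
[22] read 'a'  n1⇒n6 (via fail)
[23] read 'a'  n6⇒n7  emit P1@[22:23]
[24] read 'c'  n7⇒n1 (via fail)
[25] read 'd'  n1⇒n0 (via fail)
[26] read 'c'  n0⇒n1
[27] read 'c'  n1⇒n2
[28] read 'd'  n2⇒n3
[29] read 'c'  n3⇒n4
[30] read 'd'  n4⇒n5  emit P0@[26:30]
[31] read 'a'  n5⇒n6 (via fail)
[32] read 'd'  n6⇒n0 (via fail)
[33] read 'c'  n0⇒n1
[34] read 'a'  n1⇒n6 (via fail)
[35] read 'a'  n6⇒n7  emit P1@[34:35]
[36] read 'b'  n7⇒n0 (via fail)
[37] read 'c'  n0⇒n1
[38] read 'c'  n1⇒n2
[39] read 'c'  n2⇒n2 (via fail)
[40] read 'c'  n2⇒n2 (via fail)
[41] read 'd'  n2⇒n3
[42] read 'c'  n3⇒n4
[43] read 'd'  n4⇒n5  emit P0@[39:43]
[44] read 'c'  n5⇒n1 (via fail)
[45] read 'b'  n1⇒n0 (via fail)
[46] read 'd'  n0⇒n0
[47] read 'd'  n0⇒n0
[48] read 'b'  n0⇒n0
[49] read 'c'  n0⇒n1
[50] read 'c'  n1⇒n2
[51] read 'a'  n2⇒n6 (via fail)
[52] read 'c'  n6⇒n1 (via fail)
[53] read 'c'  n1⇒n2
[54] read 'd'  n2⇒n3

Matches: [[1,1],[7,1],[8,1],[11,1],[18,0],[20,1],[23,1],[30,0],[35,1],[43,0]]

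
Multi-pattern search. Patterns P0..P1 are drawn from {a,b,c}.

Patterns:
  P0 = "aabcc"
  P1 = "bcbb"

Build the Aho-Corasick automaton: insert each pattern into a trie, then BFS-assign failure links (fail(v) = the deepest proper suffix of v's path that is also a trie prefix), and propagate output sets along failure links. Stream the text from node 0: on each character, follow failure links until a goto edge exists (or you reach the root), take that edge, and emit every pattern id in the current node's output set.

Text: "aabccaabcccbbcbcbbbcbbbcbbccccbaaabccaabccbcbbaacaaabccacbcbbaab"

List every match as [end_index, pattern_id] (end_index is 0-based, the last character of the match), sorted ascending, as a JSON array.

Build automaton:
Trie nodes:
  0='ε' goto a→1 b→6
  1='a' goto a→2
  2='aa' goto b→3
  3='aab' goto c→4
  4='aabc' goto c→5
  5='aabcc' goto ·  [P0 ends]
  6='b' goto c→7
  7='bc' goto b→8
  8='bcb' goto b→9
  9='bcbb' goto ·  [P1 ends]

BFS fail/out derivation:
  fail(1) 'a': from fail(0)=0 chase 'a': 0 ⇒ 0;  out=∅∪out(0)=∅
  fail(6) 'b': from fail(0)=0 chase 'b': 0 ⇒ 0;  out=∅∪out(0)=∅
  fail(2) 'aa': from fail(1)=0 chase 'a': 0 ⇒ 1;  out=∅∪out(1)=∅
  fail(7) 'bc': from fail(6)=0 chase 'c': 0 ⇒ 0;  out=∅∪out(0)=∅
  fail(3) 'aab': from fail(2)=1 chase 'b': 1→0 ⇒ 6;  out=∅∪out(6)=∅
  fail(8) 'bcb': from fail(7)=0 chase 'b': 0 ⇒ 6;  out=∅∪out(6)=∅
  fail(4) 'aabc': from fail(3)=6 chase 'c': 6 ⇒ 7;  out=∅∪out(7)=∅
  fail(9) 'bcbb': from fail(8)=6 chase 'b': 6→0 ⇒ 6;  out={1}∪out(6)={1}
  fail(5) 'aabcc': from fail(4)=7 chase 'c': 7→0 ⇒ 0;  out={0}∪out(0)={0}

Text stream:
i=0 'a': node 0→1
i=1 'a': node 1→2
i=2 'b': node 2→3
i=3 'c': node 3→4
i=4 'c': node 4→5  emit P0@[0:4]
i=5 'a': node 5→1 (fail-walked)
i=6 'a': node 1→2
i=7 'b': node 2→3
i=8 'c': node 3→4
i=9 'c': node 4→5  emit P0@[5:9]
i=10 'c': node 5→0 (fail-walked)
i=11 'b': node 0→6
i=12 'b': node 6→6 (fail-walked)
i=13 'c': node 6→7
i=14 'b': node 7→8
i=15 'c': node 8→7 (fail-walked)
i=16 'b': node 7→8
i=17 'b': node 8→9  emit P1@[14:17]
i=18 'b': node 9→6 (fail-walked)
i=19 'c': node 6→7
i=20 'b': node 7→8
i=21 'b': node 8→9  emit P1@[18:21]
i=22 'b': node 9→6 (fail-walked)
i=23 'c': node 6→7
i=24 'b': node 7→8
i=25 'b': node 8→9  emit P1@[22:25]
i=26 'c': node 9→7 (fail-walked)
i=27 'c': node 7→0 (fail-walked)
i=28 'c': node 0→0
i=29 'c': node 0→0
i=30 'b': node 0→6
i=31 'a': node 6→1 (fail-walked)
i=32 'a': node 1→2
i=33 'a': node 2→2 (fail-walked)
i=34 'b': node 2→3
i=35 'c': node 3→4
i=36 'c': node 4→5  emit P0@[32:36]
i=37 'a': node 5→1 (fail-walked)
i=38 'a': node 1→2
i=39 'b': node 2→3
i=40 'c': node 3→4
i=41 'c': node 4→5  emit P0@[37:41]
i=42 'b': node 5→6 (fail-walked)
i=43 'c': node 6→7
i=44 'b': node 7→8
i=45 'b': node 8→9  emit P1@[42:45]
i=46 'a': node 9→1 (fail-walked)
i=47 'a': node 1→2
i=48 'c': node 2→0 (fail-walked)
i=49 'a': node 0→1
i=50 'a': node 1→2
i=51 'a': node 2→2 (fail-walked)
i=52 'b': node 2→3
i=53 'c': node 3→4
i=54 'c': node 4→5  emit P0@[50:54]
i=55 'a': node 5→1 (fail-walked)
i=56 'c': node 1→0 (fail-walked)
i=57 'b': node 0→6
i=58 'c': node 6→7
i=59 'b': node 7→8
i=60 'b': node 8→9  emit P1@[57:60]
i=61 'a': node 9→1 (fail-walked)
i=62 'a': node 1→2
i=63 'b': node 2→3

Result: [[4,0],[9,0],[17,1],[21,1],[25,1],[36,0],[41,0],[45,1],[54,0],[60,1]]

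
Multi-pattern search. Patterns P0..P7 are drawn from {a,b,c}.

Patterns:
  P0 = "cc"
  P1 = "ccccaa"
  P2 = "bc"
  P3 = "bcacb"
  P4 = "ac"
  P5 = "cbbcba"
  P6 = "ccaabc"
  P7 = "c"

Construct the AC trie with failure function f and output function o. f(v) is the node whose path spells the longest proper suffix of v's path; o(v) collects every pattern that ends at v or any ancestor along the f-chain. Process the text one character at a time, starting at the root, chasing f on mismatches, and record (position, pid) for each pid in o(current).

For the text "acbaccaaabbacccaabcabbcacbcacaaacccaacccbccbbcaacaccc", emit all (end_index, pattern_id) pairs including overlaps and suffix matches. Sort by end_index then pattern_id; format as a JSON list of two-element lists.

Build:
Trie (insert patterns):
  n0 'ε': a→12 b→7 c→1
  n1 'c': b→14 c→2  ←P7
  n2 'cc': a→19 c→3  ←P0
  n3 'ccc': c→4
  n4 'cccc': a→5
  n5 'cccca': a→6
  n6 'ccccaa': ·  ←P1
  n7 'b': c→8
  n8 'bc': a→9  ←P2
  n9 'bca': c→10
  n10 'bcac': b→11
  n11 'bcacb': ·  ←P3
  n12 'a': c→13
  n13 'ac': ·  ←P4
  n14 'cb': b→15
  n15 'cbb': c→16
  n16 'cbbc': b→17
  n17 'cbbcb': a→18
  n18 'cbbcba': ·  ←P5
  n19 'cca': a→20
  n20 'ccaa': b→21
  n21 'ccaab': c→22
  n22 'ccaabc': ·  ←P6

Failure links (BFS by depth):
  fail(1) 'c': from fail(0)=0 chase 'c': 0 ⇒ 0;  out={7}∪out(0)={7}
  fail(7) 'b': from fail(0)=0 chase 'b': 0 ⇒ 0;  out=∅∪out(0)=∅
  fail(12) 'a': from fail(0)=0 chase 'a': 0 ⇒ 0;  out=∅∪out(0)=∅
  fail(2) 'cc': from fail(1)=0 chase 'c': 0 ⇒ 1;  out={0}∪out(1)={0,7}
  fail(8) 'bc': from fail(7)=0 chase 'c': 0 ⇒ 1;  out={2}∪out(1)={2,7}
  fail(13) 'ac': from fail(12)=0 chase 'c': 0 ⇒ 1;  out={4}∪out(1)={4,7}
  fail(14) 'cb': from fail(1)=0 chase 'b': 0 ⇒ 7;  out=∅∪out(7)=∅
  fail(3) 'ccc': from fail(2)=1 chase 'c': 1 ⇒ 2;  out=∅∪out(2)={0,7}
  fail(9) 'bca': from fail(8)=1 chase 'a': 1→0 ⇒ 12;  out=∅∪out(12)=∅
  fail(15) 'cbb': from fail(14)=7 chase 'b': 7→0 ⇒ 7;  out=∅∪out(7)=∅
  fail(19) 'cca': from fail(2)=1 chase 'a': 1→0 ⇒ 12;  out=∅∪out(12)=∅
  fail(4) 'cccc': from fail(3)=2 chase 'c': 2 ⇒ 3;  out=∅∪out(3)={0,7}
  fail(10) 'bcac': from fail(9)=12 chase 'c': 12 ⇒ 13;  out=∅∪out(13)={4,7}
  fail(16) 'cbbc': from fail(15)=7 chase 'c': 7 ⇒ 8;  out=∅∪out(8)={2,7}
  fail(20) 'ccaa': from fail(19)=12 chase 'a': 12→0 ⇒ 12;  out=∅∪out(12)=∅
  fail(5) 'cccca': from fail(4)=3 chase 'a': 3→2 ⇒ 19;  out=∅∪out(19)=∅
  fail(11) 'bcacb': from fail(10)=13 chase 'b': 13→1 ⇒ 14;  out={3}∪out(14)={3}
  fail(17) 'cbbcb': from fail(16)=8 chase 'b': 8→1 ⇒ 14;  out=∅∪out(14)=∅
  fail(21) 'ccaab': from fail(20)=12 chase 'b': 12→0 ⇒ 7;  out=∅∪out(7)=∅
  fail(6) 'ccccaa': from fail(5)=19 chase 'a': 19 ⇒ 20;  out={1}∪out(20)={1}
  fail(18) 'cbbcba': from fail(17)=14 chase 'a': 14→7→0 ⇒ 12;  out={5}∪out(12)={5}
  fail(22) 'ccaabc': from fail(21)=7 chase 'c': 7 ⇒ 8;  out={6}∪out(8)={2,6,7}

Text stream:
i=0 'a': node 0→12
i=1 'c': node 12→13  → match P4@[0:1],P7@[1:1]
i=2 'b': node 13→14 (via fail)
i=3 'a': node 14→12 (via fail)
i=4 'c': node 12→13  → match P4@[3:4],P7@[4:4]
i=5 'c': node 13→2 (via fail)  → match P0@[4:5],P7@[5:5]
i=6 'a': node 2→19
i=7 'a': node 19→20
i=8 'a': node 20→12 (via fail)
i=9 'b': node 12→7 (via fail)
i=10 'b': node 7→7 (via fail)
i=11 'a': node 7→12 (via fail)
i=12 'c': node 12→13  → match P4@[11:12],P7@[12:12]
i=13 'c': node 13→2 (via fail)  → match P0@[12:13],P7@[13:13]
i=14 'c': node 2→3  → match P0@[13:14],P7@[14:14]
i=15 'a': node 3→19 (via fail)
i=16 'a': node 19→20
i=17 'b': node 20→21
i=18 'c': node 21→22  → match P2@[17:18],P6@[13:18],P7@[18:18]
i=19 'a': node 22→9 (via fail)
i=20 'b': node 9→7 (via fail)
i=21 'b': node 7→7 (via fail)
i=22 'c': node 7→8  → match P2@[21:22],P7@[22:22]
i=23 'a': node 8→9
i=24 'c': node 9→10  → match P4@[23:24],P7@[24:24]
i=25 'b': node 10→11  → match P3@[21:25]
i=26 'c': node 11→8 (via fail)  → match P2@[25:26],P7@[26:26]
i=27 'a': node 8→9
i=28 'c': node 9→10  → match P4@[27:28],P7@[28:28]
i=29 'a': node 10→12 (via fail)
i=30 'a': node 12→12 (via fail)
i=31 'a': node 12→12 (via fail)
i=32 'c': node 12→13  → match P4@[31:32],P7@[32:32]
i=33 'c': node 13→2 (via fail)  → match P0@[32:33],P7@[33:33]
i=34 'c': node 2→3  → match P0@[33:34],P7@[34:34]
i=35 'a': node 3→19 (via fail)
i=36 'a': node 19→20
i=37 'c': node 20→13 (via fail)  → match P4@[36:37],P7@[37:37]
i=38 'c': node 13→2 (via fail)  → match P0@[37:38],P7@[38:38]
i=39 'c': node 2→3  → match P0@[38:39],P7@[39:39]
i=40 'b': node 3→14 (via fail)
i=41 'c': node 14→8 (via fail)  → match P2@[40:41],P7@[41:41]
i=42 'c': node 8→2 (via fail)  → match P0@[41:42],P7@[42:42]
i=43 'b': node 2→14 (via fail)
i=44 'b': node 14→15
i=45 'c': node 15→16  → match P2@[44:45],P7@[45:45]
i=46 'a': node 16→9 (via fail)
i=47 'a': node 9→12 (via fail)
i=48 'c': node 12→13  → match P4@[47:48],P7@[48:48]
i=49 'a': node 13→12 (via fail)
i=50 'c': node 12→13  → match P4@[49:50],P7@[50:50]
i=51 'c': node 13→2 (via fail)  → match P0@[50:51],P7@[51:51]
i=52 'c': node 2→3  → match P0@[51:52],P7@[52:52]

Result: [[1,4],[1,7],[4,4],[4,7],[5,0],[5,7],[12,4],[12,7],[13,0],[13,7],[14,0],[14,7],[18,2],[18,6],[18,7],[22,2],[22,7],[24,4],[24,7],[25,3],[26,2],[26,7],[28,4],[28,7],[32,4],[32,7],[33,0],[33,7],[34,0],[34,7],[37,4],[37,7],[38,0],[38,7],[39,0],[39,7],[41,2],[41,7],[42,0],[42,7],[45,2],[45,7],[48,4],[48,7],[50,4],[50,7],[51,0],[51,7],[52,0],[52,7]]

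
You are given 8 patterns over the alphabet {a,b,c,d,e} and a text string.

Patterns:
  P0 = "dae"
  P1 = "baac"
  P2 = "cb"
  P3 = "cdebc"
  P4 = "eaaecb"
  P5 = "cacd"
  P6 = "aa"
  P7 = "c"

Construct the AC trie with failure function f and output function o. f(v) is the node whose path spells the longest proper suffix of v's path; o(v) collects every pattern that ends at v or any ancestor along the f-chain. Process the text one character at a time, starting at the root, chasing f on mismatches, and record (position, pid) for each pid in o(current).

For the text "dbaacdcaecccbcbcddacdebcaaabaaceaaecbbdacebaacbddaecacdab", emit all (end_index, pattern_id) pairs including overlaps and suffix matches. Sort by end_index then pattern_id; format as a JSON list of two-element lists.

Construct AC machine:
Trie (insert patterns):
  0='ε' goto a→23 b→4 c→8 d→1 e→14
  1='d' goto a→2
  2='da' goto e→3
  3='dae' goto ·  [P0 ends]
  4='b' goto a→5
  5='ba' goto a→6
  6='baa' goto c→7
  7='baac' goto ·  [P1 ends]
  8='c' goto a→20 b→9 d→10  [P7 ends]
  9='cb' goto ·  [P2 ends]
  10='cd' goto e→11
  11='cde' goto b→12
  12='cdeb' goto c→13
  13='cdebc' goto ·  [P3 ends]
  14='e' goto a→15
  15='ea' goto a→16
  16='eaa' goto e→17
  17='eaae' goto c→18
  18='eaaec' goto b→19
  19='eaaecb' goto ·  [P4 ends]
  20='ca' goto c→21
  21='cac' goto d→22
  22='cacd' goto ·  [P5 ends]
  23='a' goto a→24
  24='aa' goto ·  [P6 ends]

BFS fail/out derivation:
  n1('d'): parent n0 fail=0; on 'd' 0 → fail=0;  out ∅∪∅=∅
  n4('b'): parent n0 fail=0; on 'b' 0 → fail=0;  out ∅∪∅=∅
  n8('c'): parent n0 fail=0; on 'c' 0 → fail=0;  out {7}∪∅={7}
  n14('e'): parent n0 fail=0; on 'e' 0 → fail=0;  out ∅∪∅=∅
  n23('a'): parent n0 fail=0; on 'a' 0 → fail=0;  out ∅∪∅=∅
  n2('da'): parent n1 fail=0; on 'a' 0 → fail=23;  out ∅∪∅=∅
  n5('ba'): parent n4 fail=0; on 'a' 0 → fail=23;  out ∅∪∅=∅
  n9('cb'): parent n8 fail=0; on 'b' 0 → fail=4;  out {2}∪∅={2}
  n10('cd'): parent n8 fail=0; on 'd' 0 → fail=1;  out ∅∪∅=∅
  n15('ea'): parent n14 fail=0; on 'a' 0 → fail=23;  out ∅∪∅=∅
  n20('ca'): parent n8 fail=0; on 'a' 0 → fail=23;  out ∅∪∅=∅
  n24('aa'): parent n23 fail=0; on 'a' 0 → fail=23;  out {6}∪∅={6}
  n3('dae'): parent n2 fail=23; on 'e' 23→0 → fail=14;  out {0}∪∅={0}
  n6('baa'): parent n5 fail=23; on 'a' 23 → fail=24;  out ∅∪{6}={6}
  n11('cde'): parent n10 fail=1; on 'e' 1→0 → fail=14;  out ∅∪∅=∅
  n16('eaa'): parent n15 fail=23; on 'a' 23 → fail=24;  out ∅∪{6}={6}
  n21('cac'): parent n20 fail=23; on 'c' 23→0 → fail=8;  out ∅∪{7}={7}
  n7('baac'): parent n6 fail=24; on 'c' 24→23→0 → fail=8;  out {1}∪{7}={1,7}
  n12('cdeb'): parent n11 fail=14; on 'b' 14→0 → fail=4;  out ∅∪∅=∅
  n17('eaae'): parent n16 fail=24; on 'e' 24→23→0 → fail=14;  out ∅∪∅=∅
  n22('cacd'): parent n21 fail=8; on 'd' 8 → fail=10;  out {5}∪∅={5}
  n13('cdebc'): parent n12 fail=4; on 'c' 4→0 → fail=8;  out {3}∪{7}={3,7}
  n18('eaaec'): parent n17 fail=14; on 'c' 14→0 → fail=8;  out ∅∪{7}={7}
  n19('eaaecb'): parent n18 fail=8; on 'b' 8 → fail=9;  out {4}∪{2}={2,4}

Run:
i=0 'd': node 0→1
i=1 'b': node 1→4 (fail-walked)
i=2 'a': node 4→5
i=3 'a': node 5→6  ** P6@[2:3]
i=4 'c': node 6→7  ** P1@[1:4],P7@[4:4]
i=5 'd': node 7→10 (fail-walked)
i=6 'c': node 10→8 (fail-walked)  ** P7@[6:6]
i=7 'a': node 8→20
i=8 'e': node 20→14 (fail-walked)
i=9 'c': node 14→8 (fail-walked)  ** P7@[9:9]
i=10 'c': node 8→8 (fail-walked)  ** P7@[10:10]
i=11 'c': node 8→8 (fail-walked)  ** P7@[11:11]
i=12 'b': node 8→9  ** P2@[11:12]
i=13 'c': node 9→8 (fail-walked)  ** P7@[13:13]
i=14 'b': node 8→9  ** P2@[13:14]
i=15 'c': node 9→8 (fail-walked)  ** P7@[15:15]
i=16 'd': node 8→10
i=17 'd': node 10→1 (fail-walked)
i=18 'a': node 1→2
i=19 'c': node 2→8 (fail-walked)  ** P7@[19:19]
i=20 'd': node 8→10
i=21 'e': node 10→11
i=22 'b': node 11→12
i=23 'c': node 12→13  ** P3@[19:23],P7@[23:23]
i=24 'a': node 13→20 (fail-walked)
i=25 'a': node 20→24 (fail-walked)  ** P6@[24:25]
i=26 'a': node 24→24 (fail-walked)  ** P6@[25:26]
i=27 'b': node 24→4 (fail-walked)
i=28 'a': node 4→5
i=29 'a': node 5→6  ** P6@[28:29]
i=30 'c': node 6→7  ** P1@[27:30],P7@[30:30]
i=31 'e': node 7→14 (fail-walked)
i=32 'a': node 14→15
i=33 'a': node 15→16  ** P6@[32:33]
i=34 'e': node 16→17
i=35 'c': node 17→18  ** P7@[35:35]
i=36 'b': node 18→19  ** P2@[35:36],P4@[31:36]
i=37 'b': node 19→4 (fail-walked)
i=38 'd': node 4→1 (fail-walked)
i=39 'a': node 1→2
i=40 'c': node 2→8 (fail-walked)  ** P7@[40:40]
i=41 'e': node 8→14 (fail-walked)
i=42 'b': node 14→4 (fail-walked)
i=43 'a': node 4→5
i=44 'a': node 5→6  ** P6@[43:44]
i=45 'c': node 6→7  ** P1@[42:45],P7@[45:45]
i=46 'b': node 7→9 (fail-walked)  ** P2@[45:46]
i=47 'd': node 9→1 (fail-walked)
i=48 'd': node 1→1 (fail-walked)
i=49 'a': node 1→2
i=50 'e': node 2→3  ** P0@[48:50]
i=51 'c': node 3→8 (fail-walked)  ** P7@[51:51]
i=52 'a': node 8→20
i=53 'c': node 20→21  ** P7@[53:53]
i=54 'd': node 21→22  ** P5@[51:54]
i=55 'a': node 22→2 (fail-walked)
i=56 'b': node 2→4 (fail-walked)

All matches (sorted): [[3,6],[4,1],[4,7],[6,7],[9,7],[10,7],[11,7],[12,2],[13,7],[14,2],[15,7],[19,7],[23,3],[23,7],[25,6],[26,6],[29,6],[30,1],[30,7],[33,6],[35,7],[36,2],[36,4],[40,7],[44,6],[45,1],[45,7],[46,2],[50,0],[51,7],[53,7],[54,5]]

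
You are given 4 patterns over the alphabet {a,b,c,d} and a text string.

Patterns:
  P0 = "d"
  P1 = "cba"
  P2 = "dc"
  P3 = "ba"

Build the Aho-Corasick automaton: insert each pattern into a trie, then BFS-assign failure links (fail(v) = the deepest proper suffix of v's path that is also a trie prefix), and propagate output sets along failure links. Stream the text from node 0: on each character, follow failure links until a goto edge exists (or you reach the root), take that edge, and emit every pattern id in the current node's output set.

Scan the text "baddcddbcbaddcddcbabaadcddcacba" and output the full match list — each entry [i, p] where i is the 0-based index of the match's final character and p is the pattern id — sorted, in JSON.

Build automaton:
Trie (insert patterns):
  n0 'ε': b→6 c→2 d→1
  n1 'd': c→5  ←P0
  n2 'c': b→3
  n3 'cb': a→4
  n4 'cba': ·  ←P1
  n5 'dc': ·  ←P2
  n6 'b': a→7
  n7 'ba': ·  ←P3

Failure links (BFS by depth):
  n1('d'): parent n0 fail=0; on 'd' 0 → fail=0;  out {0}∪∅={0}
  n2('c'): parent n0 fail=0; on 'c' 0 → fail=0;  out ∅∪∅=∅
  n6('b'): parent n0 fail=0; on 'b' 0 → fail=0;  out ∅∪∅=∅
  n3('cb'): parent n2 fail=0; on 'b' 0 → fail=6;  out ∅∪∅=∅
  n5('dc'): parent n1 fail=0; on 'c' 0 → fail=2;  out {2}∪∅={2}
  n7('ba'): parent n6 fail=0; on 'a' 0 → fail=0;  out {3}∪∅={3}
  n4('cba'): parent n3 fail=6; on 'a' 6 → fail=7;  out {1}∪{3}={1,3}

Scan:
[0] read 'b'  n0⇒n6
[1] read 'a'  n6⇒n7  emit P3@[0:1]
[2] read 'd'  n7⇒n1 ·f  emit P0@[2:2]
[3] read 'd'  n1⇒n1 ·f  emit P0@[3:3]
[4] read 'c'  n1⇒n5  emit P2@[3:4]
[5] read 'd'  n5⇒n1 ·f  emit P0@[5:5]
[6] read 'd'  n1⇒n1 ·f  emit P0@[6:6]
[7] read 'b'  n1⇒n6 ·f
[8] read 'c'  n6⇒n2 ·f
[9] read 'b'  n2⇒n3
[10] read 'a'  n3⇒n4  emit P1@[8:10],P3@[9:10]
[11] read 'd'  n4⇒n1 ·f  emit P0@[11:11]
[12] read 'd'  n1⇒n1 ·f  emit P0@[12:12]
[13] read 'c'  n1⇒n5  emit P2@[12:13]
[14] read 'd'  n5⇒n1 ·f  emit P0@[14:14]
[15] read 'd'  n1⇒n1 ·f  emit P0@[15:15]
[16] read 'c'  n1⇒n5  emit P2@[15:16]
[17] read 'b'  n5⇒n3 ·f
[18] read 'a'  n3⇒n4  emit P1@[16:18],P3@[17:18]
[19] read 'b'  n4⇒n6 ·f
[20] read 'a'  n6⇒n7  emit P3@[19:20]
[21] read 'a'  n7⇒n0 ·f
[22] read 'd'  n0⇒n1  emit P0@[22:22]
[23] read 'c'  n1⇒n5  emit P2@[22:23]
[24] read 'd'  n5⇒n1 ·f  emit P0@[24:24]
[25] read 'd'  n1⇒n1 ·f  emit P0@[25:25]
[26] read 'c'  n1⇒n5  emit P2@[25:26]
[27] read 'a'  n5⇒n0 ·f
[28] read 'c'  n0⇒n2
[29] read 'b'  n2⇒n3
[30] read 'a'  n3⇒n4  emit P1@[28:30],P3@[29:30]

All matches (sorted): [[1,3],[2,0],[3,0],[4,2],[5,0],[6,0],[10,1],[10,3],[11,0],[12,0],[13,2],[14,0],[15,0],[16,2],[18,1],[18,3],[20,3],[22,0],[23,2],[24,0],[25,0],[26,2],[30,1],[30,3]]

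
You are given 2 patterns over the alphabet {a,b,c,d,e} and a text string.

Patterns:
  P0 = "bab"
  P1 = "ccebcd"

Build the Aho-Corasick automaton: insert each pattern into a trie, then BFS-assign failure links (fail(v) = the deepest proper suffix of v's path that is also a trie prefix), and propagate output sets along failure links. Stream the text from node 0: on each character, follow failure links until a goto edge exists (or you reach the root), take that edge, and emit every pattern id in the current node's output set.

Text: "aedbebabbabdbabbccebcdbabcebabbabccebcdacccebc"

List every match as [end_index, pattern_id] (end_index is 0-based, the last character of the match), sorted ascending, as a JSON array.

Build:
Trie nodes:
  0='ε' goto b→1 c→4
  1='b' goto a→2
  2='ba' goto b→3
  3='bab' goto ·  ←P0
  4='c' goto c→5
  5='cc' goto e→6
  6='cce' goto b→7
  7='cceb' goto c→8
  8='ccebc' goto d→9
  9='ccebcd' goto ·  ←P1

Failure links (BFS by depth):
  n1('b'): parent n0 fail=0; on 'b' 0 → fail=0;  out ∅∪∅=∅
  n4('c'): parent n0 fail=0; on 'c' 0 → fail=0;  out ∅∪∅=∅
  n2('ba'): parent n1 fail=0; on 'a' 0 → fail=0;  out ∅∪∅=∅
  n5('cc'): parent n4 fail=0; on 'c' 0 → fail=4;  out ∅∪∅=∅
  n3('bab'): parent n2 fail=0; on 'b' 0 → fail=1;  out {0}∪∅={0}
  n6('cce'): parent n5 fail=4; on 'e' 4→0 → fail=0;  out ∅∪∅=∅
  n7('cceb'): parent n6 fail=0; on 'b' 0 → fail=1;  out ∅∪∅=∅
  n8('ccebc'): parent n7 fail=1; on 'c' 1→0 → fail=4;  out ∅∪∅=∅
  n9('ccebcd'): parent n8 fail=4; on 'd' 4→0 → fail=0;  out {1}∪∅={1}

Text stream:
pos 0 'a': at 0
pos 1 'e': at 0
pos 2 'd': at 0
pos 3 'b': at 1
pos 4 'e': at 0 (fail-walked)
pos 5 'b': at 1
pos 6 'a': at 2
pos 7 'b': at 3  ** P0@[5:7]
pos 8 'b': at 1 (fail-walked)
pos 9 'a': at 2
pos 10 'b': at 3  ** P0@[8:10]
pos 11 'd': at 0 (fail-walked)
pos 12 'b': at 1
pos 13 'a': at 2
pos 14 'b': at 3  ** P0@[12:14]
pos 15 'b': at 1 (fail-walked)
pos 16 'c': at 4 (fail-walked)
pos 17 'c': at 5
pos 18 'e': at 6
pos 19 'b': at 7
pos 20 'c': at 8
pos 21 'd': at 9  ** P1@[16:21]
pos 22 'b': at 1 (fail-walked)
pos 23 'a': at 2
pos 24 'b': at 3  ** P0@[22:24]
pos 25 'c': at 4 (fail-walked)
pos 26 'e': at 0 (fail-walked)
pos 27 'b': at 1
pos 28 'a': at 2
pos 29 'b': at 3  ** P0@[27:29]
pos 30 'b': at 1 (fail-walked)
pos 31 'a': at 2
pos 32 'b': at 3  ** P0@[30:32]
pos 33 'c': at 4 (fail-walked)
pos 34 'c': at 5
pos 35 'e': at 6
pos 36 'b': at 7
pos 37 'c': at 8
pos 38 'd': at 9  ** P1@[33:38]
pos 39 'a': at 0 (fail-walked)
pos 40 'c': at 4
pos 41 'c': at 5
pos 42 'c': at 5 (fail-walked)
pos 43 'e': at 6
pos 44 'b': at 7
pos 45 'c': at 8

All matches (sorted): [[7,0],[10,0],[14,0],[21,1],[24,0],[29,0],[32,0],[38,1]]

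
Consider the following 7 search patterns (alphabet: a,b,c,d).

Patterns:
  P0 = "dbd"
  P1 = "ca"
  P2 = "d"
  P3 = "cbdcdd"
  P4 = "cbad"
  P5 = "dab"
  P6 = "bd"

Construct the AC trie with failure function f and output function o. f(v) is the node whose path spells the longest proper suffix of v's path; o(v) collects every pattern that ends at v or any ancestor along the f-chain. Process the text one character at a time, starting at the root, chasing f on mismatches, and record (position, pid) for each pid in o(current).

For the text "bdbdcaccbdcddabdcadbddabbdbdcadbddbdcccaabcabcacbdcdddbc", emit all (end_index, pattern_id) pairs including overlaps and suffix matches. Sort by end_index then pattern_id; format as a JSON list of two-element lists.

Build automaton:
Trie (insert patterns):
  n0 'ε': b→15 c→4 d→1
  n1 'd': a→13 b→2  [P2 ends]
  n2 'db': d→3
  n3 'dbd': ·  [P0 ends]
  n4 'c': a→5 b→6
  n5 'ca': ·  [P1 ends]
  n6 'cb': a→11 d→7
  n7 'cbd': c→8
  n8 'cbdc': d→9
  n9 'cbdcd': d→10
  n10 'cbdcdd': ·  [P3 ends]
  n11 'cba': d→12
  n12 'cbad': ·  [P4 ends]
  n13 'da': b→14
  n14 'dab': ·  [P5 ends]
  n15 'b': d→16
  n16 'bd': ·  [P6 ends]

BFS fail/out derivation:
  n1('d'): parent n0 fail=0; on 'd' 0 → fail=0;  out {2}∪∅={2}
  n4('c'): parent n0 fail=0; on 'c' 0 → fail=0;  out ∅∪∅=∅
  n15('b'): parent n0 fail=0; on 'b' 0 → fail=0;  out ∅∪∅=∅
  n2('db'): parent n1 fail=0; on 'b' 0 → fail=15;  out ∅∪∅=∅
  n5('ca'): parent n4 fail=0; on 'a' 0 → fail=0;  out {1}∪∅={1}
  n6('cb'): parent n4 fail=0; on 'b' 0 → fail=15;  out ∅∪∅=∅
  n13('da'): parent n1 fail=0; on 'a' 0 → fail=0;  out ∅∪∅=∅
  n16('bd'): parent n15 fail=0; on 'd' 0 → fail=1;  out {6}∪{2}={2,6}
  n3('dbd'): parent n2 fail=15; on 'd' 15 → fail=16;  out {0}∪{2,6}={0,2,6}
  n7('cbd'): parent n6 fail=15; on 'd' 15 → fail=16;  out ∅∪{2,6}={2,6}
  n11('cba'): parent n6 fail=15; on 'a' 15→0 → fail=0;  out ∅∪∅=∅
  n14('dab'): parent n13 fail=0; on 'b' 0 → fail=15;  out {5}∪∅={5}
  n8('cbdc'): parent n7 fail=16; on 'c' 16→1→0 → fail=4;  out ∅∪∅=∅
  n12('cbad'): parent n11 fail=0; on 'd' 0 → fail=1;  out {4}∪{2}={2,4}
  n9('cbdcd'): parent n8 fail=4; on 'd' 4→0 → fail=1;  out ∅∪{2}={2}
  n10('cbdcdd'): parent n9 fail=1; on 'd' 1→0 → fail=1;  out {3}∪{2}={2,3}

Scan:
[0] read 'b'  n0⇒n15
[1] read 'd'  n15⇒n16  ** P2@[1:1],P6@[0:1]
[2] read 'b'  n16⇒n2 ·f
[3] read 'd'  n2⇒n3  ** P0@[1:3],P2@[3:3],P6@[2:3]
[4] read 'c'  n3⇒n4 ·f
[5] read 'a'  n4⇒n5  ** P1@[4:5]
[6] read 'c'  n5⇒n4 ·f
[7] read 'c'  n4⇒n4 ·f
[8] read 'b'  n4⇒n6
[9] read 'd'  n6⇒n7  ** P2@[9:9],P6@[8:9]
[10] read 'c'  n7⇒n8
[11] read 'd'  n8⇒n9  ** P2@[11:11]
[12] read 'd'  n9⇒n10  ** P2@[12:12],P3@[7:12]
[13] read 'a'  n10⇒n13 ·f
[14] read 'b'  n13⇒n14  ** P5@[12:14]
[15] read 'd'  n14⇒n16 ·f  ** P2@[15:15],P6@[14:15]
[16] read 'c'  n16⇒n4 ·f
[17] read 'a'  n4⇒n5  ** P1@[16:17]
[18] read 'd'  n5⇒n1 ·f  ** P2@[18:18]
[19] read 'b'  n1⇒n2
[20] read 'd'  n2⇒n3  ** P0@[18:20],P2@[20:20],P6@[19:20]
[21] read 'd'  n3⇒n1 ·f  ** P2@[21:21]
[22] read 'a'  n1⇒n13
[23] read 'b'  n13⇒n14  ** P5@[21:23]
[24] read 'b'  n14⇒n15 ·f
[25] read 'd'  n15⇒n16  ** P2@[25:25],P6@[24:25]
[26] read 'b'  n16⇒n2 ·f
[27] read 'd'  n2⇒n3  ** P0@[25:27],P2@[27:27],P6@[26:27]
[28] read 'c'  n3⇒n4 ·f
[29] read 'a'  n4⇒n5  ** P1@[28:29]
[30] read 'd'  n5⇒n1 ·f  ** P2@[30:30]
[31] read 'b'  n1⇒n2
[32] read 'd'  n2⇒n3  ** P0@[30:32],P2@[32:32],P6@[31:32]
[33] read 'd'  n3⇒n1 ·f  ** P2@[33:33]
[34] read 'b'  n1⇒n2
[35] read 'd'  n2⇒n3  ** P0@[33:35],P2@[35:35],P6@[34:35]
[36] read 'c'  n3⇒n4 ·f
[37] read 'c'  n4⇒n4 ·f
[38] read 'c'  n4⇒n4 ·f
[39] read 'a'  n4⇒n5  ** P1@[38:39]
[40] read 'a'  n5⇒n0 ·f
[41] read 'b'  n0⇒n15
[42] read 'c'  n15⇒n4 ·f
[43] read 'a'  n4⇒n5  ** P1@[42:43]
[44] read 'b'  n5⇒n15 ·f
[45] read 'c'  n15⇒n4 ·f
[46] read 'a'  n4⇒n5  ** P1@[45:46]
[47] read 'c'  n5⇒n4 ·f
[48] read 'b'  n4⇒n6
[49] read 'd'  n6⇒n7  ** P2@[49:49],P6@[48:49]
[50] read 'c'  n7⇒n8
[51] read 'd'  n8⇒n9  ** P2@[51:51]
[52] read 'd'  n9⇒n10  ** P2@[52:52],P3@[47:52]
[53] read 'd'  n10⇒n1 ·f  ** P2@[53:53]
[54] read 'b'  n1⇒n2
[55] read 'c'  n2⇒n4 ·f

Matches: [[1,2],[1,6],[3,0],[3,2],[3,6],[5,1],[9,2],[9,6],[11,2],[12,2],[12,3],[14,5],[15,2],[15,6],[17,1],[18,2],[20,0],[20,2],[20,6],[21,2],[23,5],[25,2],[25,6],[27,0],[27,2],[27,6],[29,1],[30,2],[32,0],[32,2],[32,6],[33,2],[35,0],[35,2],[35,6],[39,1],[43,1],[46,1],[49,2],[49,6],[51,2],[52,2],[52,3],[53,2]]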